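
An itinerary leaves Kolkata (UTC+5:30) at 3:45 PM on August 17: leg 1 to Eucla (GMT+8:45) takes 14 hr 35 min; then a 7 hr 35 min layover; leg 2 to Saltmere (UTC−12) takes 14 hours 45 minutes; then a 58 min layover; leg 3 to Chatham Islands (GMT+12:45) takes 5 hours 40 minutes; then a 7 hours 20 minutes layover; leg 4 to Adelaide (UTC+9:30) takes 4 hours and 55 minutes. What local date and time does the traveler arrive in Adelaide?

3:33 AM on August 20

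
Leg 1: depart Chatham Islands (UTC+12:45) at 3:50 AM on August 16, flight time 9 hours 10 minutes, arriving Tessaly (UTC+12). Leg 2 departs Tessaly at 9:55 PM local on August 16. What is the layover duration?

Convert departure to UTC: 3:50 AM − 12:45 = 3:05 PM UTC on Aug 15.
Add 9 hours and 10 minutes flight time → 12:15 AM UTC (Aug 16).
Tessaly is UTC+12:00, so local arrival = 12:15 AM + 12:00 = 12:15 PM on Aug 16.
Layover = 9:55 PM − 12:15 PM = 9 hours 40 minutes.

9 hours 40 minutes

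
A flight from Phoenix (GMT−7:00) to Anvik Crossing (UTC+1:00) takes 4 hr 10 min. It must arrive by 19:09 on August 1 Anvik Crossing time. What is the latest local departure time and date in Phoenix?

06:59 on August 1

Target arrival in UTC: 19:09 − 1:00 = 18:09 on Aug 1.
Subtract 4 hours and 10 minutes → departure 13:59 UTC on Aug 1.
Phoenix is UTC−7:00: 13:59 − 7:00 = 06:59 on Aug 1.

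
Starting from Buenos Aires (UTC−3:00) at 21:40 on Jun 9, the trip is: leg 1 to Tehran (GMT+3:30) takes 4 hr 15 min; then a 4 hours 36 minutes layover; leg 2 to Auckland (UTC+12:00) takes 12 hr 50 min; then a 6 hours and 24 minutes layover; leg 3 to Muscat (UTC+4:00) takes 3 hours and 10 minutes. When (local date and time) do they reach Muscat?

Convert departure to UTC: 21:40 + 3:00 = 00:40 UTC on Jun 10.
Add 4 hours 15 minutes leg 1 → 04:55 UTC.
Add 4 hours 36 minutes layover in Tehran → 09:31 UTC.
Add 12 hours 50 minutes leg 2 → 22:21 UTC.
Add 6 hours and 24 minutes layover in Auckland → 04:45 UTC (Jun 11).
Add 3 hours and 10 minutes leg 3 → 07:55 UTC.
Muscat is UTC+4:00, so local arrival = 07:55 + 4:00 = 11:55 on Jun 11.

11:55 on June 11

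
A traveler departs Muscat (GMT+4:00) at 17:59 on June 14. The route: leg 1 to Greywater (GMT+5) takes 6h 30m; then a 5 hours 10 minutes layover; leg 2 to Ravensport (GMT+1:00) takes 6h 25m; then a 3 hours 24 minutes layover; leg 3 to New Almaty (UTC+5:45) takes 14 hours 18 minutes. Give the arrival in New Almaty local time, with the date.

Convert departure to UTC: 17:59 − 4:00 = 13:59 UTC on Jun 14.
Add 6 hours 30 minutes leg 1 → 20:29 UTC.
Add 5 hours 10 minutes layover in Greywater → 01:39 UTC (Jun 15).
Add 6 hours 25 minutes leg 2 → 08:04 UTC.
Add 3 hours 24 minutes layover in Ravensport → 11:28 UTC.
Add 14 hours and 18 minutes leg 3 → 01:46 UTC (Jun 16).
New Almaty is UTC+5:45, so local arrival = 01:46 + 5:45 = 07:31 on Jun 16.

07:31 on June 16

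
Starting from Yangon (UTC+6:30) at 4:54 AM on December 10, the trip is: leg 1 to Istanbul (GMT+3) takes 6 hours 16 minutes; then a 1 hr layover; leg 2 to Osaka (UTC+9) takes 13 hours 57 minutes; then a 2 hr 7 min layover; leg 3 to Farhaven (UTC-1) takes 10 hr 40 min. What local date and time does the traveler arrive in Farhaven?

7:24 AM on December 11

Convert departure to UTC: 4:54 AM − 6:30 = 10:24 PM UTC on Dec 9.
Add 6 hours 16 minutes leg 1 → 4:40 AM UTC (Dec 10).
Add 1 hour layover in Istanbul → 5:40 AM UTC.
Add 13 hours 57 minutes leg 2 → 7:37 PM UTC.
Add 2 hours 7 minutes layover in Osaka → 9:44 PM UTC.
Add 10 hours and 40 minutes leg 3 → 8:24 AM UTC (Dec 11).
Farhaven is UTC−1:00, so local arrival = 8:24 AM − 1:00 = 7:24 AM on Dec 11.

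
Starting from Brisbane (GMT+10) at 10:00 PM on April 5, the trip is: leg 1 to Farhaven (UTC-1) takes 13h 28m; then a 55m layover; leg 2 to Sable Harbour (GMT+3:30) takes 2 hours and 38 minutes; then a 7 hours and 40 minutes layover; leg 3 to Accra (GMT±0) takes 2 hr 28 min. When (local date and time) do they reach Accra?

3:09 PM on Apr 6

Convert departure to UTC: 10:00 PM − 10:00 = 12:00 PM UTC on Apr 5.
Add 13 hours and 28 minutes leg 1 → 1:28 AM UTC (Apr 6).
Add 55 minutes layover in Farhaven → 2:23 AM UTC.
Add 2 hours 38 minutes leg 2 → 5:01 AM UTC.
Add 7 hours 40 minutes layover in Sable Harbour → 12:41 PM UTC.
Add 2 hours 28 minutes leg 3 → 3:09 PM UTC.
Accra is UTC+0, so local arrival is the same: 3:09 PM on Apr 6.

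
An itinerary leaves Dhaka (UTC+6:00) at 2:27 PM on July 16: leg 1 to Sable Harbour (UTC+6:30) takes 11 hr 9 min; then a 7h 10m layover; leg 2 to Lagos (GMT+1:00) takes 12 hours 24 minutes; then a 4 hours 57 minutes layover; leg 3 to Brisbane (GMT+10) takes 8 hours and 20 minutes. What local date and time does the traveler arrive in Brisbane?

Convert departure to UTC: 2:27 PM − 6:00 = 8:27 AM UTC on Jul 16.
Add 11 hours 9 minutes leg 1 → 7:36 PM UTC.
Add 7 hours 10 minutes layover in Sable Harbour → 2:46 AM UTC (Jul 17).
Add 12 hours and 24 minutes leg 2 → 3:10 PM UTC.
Add 4 hours 57 minutes layover in Lagos → 8:07 PM UTC.
Add 8 hours 20 minutes leg 3 → 4:27 AM UTC (Jul 18).
Brisbane is UTC+10:00, so local arrival = 4:27 AM + 10:00 = 2:27 PM on Jul 18.

2:27 PM on Jul 18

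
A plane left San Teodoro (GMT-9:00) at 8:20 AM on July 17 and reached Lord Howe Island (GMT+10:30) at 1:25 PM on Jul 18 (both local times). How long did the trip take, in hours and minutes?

9 hours 35 minutes

Departure in UTC: 8:20 AM + 9:00 = 5:20 PM on Jul 17.
Arrival in UTC: 1:25 PM − 10:30 = 2:55 AM on Jul 18.
Elapsed = 2:55 AM − 5:20 PM (+1 day) = 9 hours 35 minutes.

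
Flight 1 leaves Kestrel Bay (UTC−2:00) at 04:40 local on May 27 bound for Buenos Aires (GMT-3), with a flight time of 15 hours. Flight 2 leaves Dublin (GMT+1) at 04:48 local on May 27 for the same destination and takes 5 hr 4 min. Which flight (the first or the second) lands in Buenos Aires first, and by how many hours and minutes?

the second, by 12 hours 48 minutes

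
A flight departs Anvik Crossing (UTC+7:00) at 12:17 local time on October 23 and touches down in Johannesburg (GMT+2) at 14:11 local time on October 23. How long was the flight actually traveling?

6 hours 54 minutes

Departure in UTC: 12:17 − 7:00 = 05:17 on Oct 23.
Arrival in UTC: 14:11 − 2:00 = 12:11 on Oct 23.
Elapsed = 12:11 − 05:17 = 6 hours 54 minutes.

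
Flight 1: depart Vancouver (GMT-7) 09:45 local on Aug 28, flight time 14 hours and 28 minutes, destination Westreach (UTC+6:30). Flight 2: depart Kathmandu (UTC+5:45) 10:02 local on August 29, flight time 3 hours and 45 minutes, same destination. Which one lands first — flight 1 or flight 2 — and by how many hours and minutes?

the first, by 49 minutes

Flight 1 in UTC: 09:45 + 7:00 = 16:45 on Aug 28.
+14 hours 28 minutes → arrive 07:13 UTC on Aug 29.
Flight 2 in UTC: 10:02 − 5:45 = 04:17 on Aug 29.
+3 hours 45 minutes → arrive 08:02 UTC on Aug 29.
Flight 1 lands earlier by 49 minutes.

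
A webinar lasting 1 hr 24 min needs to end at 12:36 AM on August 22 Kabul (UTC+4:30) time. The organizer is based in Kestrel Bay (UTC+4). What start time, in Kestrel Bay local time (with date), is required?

Target end time in UTC: 12:36 AM − 4:30 = 8:06 PM on Aug 21.
Subtract 1 hour 24 minutes → start 6:42 PM UTC on Aug 21.
Kestrel Bay is UTC+4:00: 6:42 PM + 4:00 = 10:42 PM on Aug 21.

10:42 PM on August 21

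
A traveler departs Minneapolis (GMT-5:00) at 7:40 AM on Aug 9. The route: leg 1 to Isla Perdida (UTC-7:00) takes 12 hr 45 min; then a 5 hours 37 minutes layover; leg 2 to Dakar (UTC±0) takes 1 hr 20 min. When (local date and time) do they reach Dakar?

8:22 AM on August 10

Convert departure to UTC: 7:40 AM + 5:00 = 12:40 PM UTC on Aug 9.
Add 12 hours and 45 minutes leg 1 → 1:25 AM UTC (Aug 10).
Add 5 hours 37 minutes layover in Isla Perdida → 7:02 AM UTC.
Add 1 hour and 20 minutes leg 2 → 8:22 AM UTC.
Dakar is UTC+0, so local arrival is the same: 8:22 AM on Aug 10.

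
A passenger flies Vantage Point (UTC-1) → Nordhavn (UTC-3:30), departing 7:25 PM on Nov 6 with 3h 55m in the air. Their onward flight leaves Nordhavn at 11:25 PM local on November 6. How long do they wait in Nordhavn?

Convert departure to UTC: 7:25 PM + 1:00 = 8:25 PM UTC on Nov 6.
Add 3 hours 55 minutes flight time → 12:20 AM UTC (Nov 7).
Nordhavn is UTC−3:30, so local arrival = 12:20 AM − 3:30 = 8:50 PM on Nov 6.
Layover = 11:25 PM − 8:50 PM = 2 hours 35 minutes.

2 hours 35 minutes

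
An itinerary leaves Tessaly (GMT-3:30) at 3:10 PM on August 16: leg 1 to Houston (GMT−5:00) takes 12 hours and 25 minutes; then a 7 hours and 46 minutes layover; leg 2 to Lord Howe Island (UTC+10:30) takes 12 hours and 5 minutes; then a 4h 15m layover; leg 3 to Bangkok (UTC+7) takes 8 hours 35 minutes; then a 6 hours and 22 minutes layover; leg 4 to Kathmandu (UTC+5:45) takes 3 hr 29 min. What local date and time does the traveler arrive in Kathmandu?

7:22 AM on Aug 19

Convert departure to UTC: 3:10 PM + 3:30 = 6:40 PM UTC on Aug 16.
Add 12 hours and 25 minutes leg 1 → 7:05 AM UTC (Aug 17).
Add 7 hours 46 minutes layover in Houston → 2:51 PM UTC.
Add 12 hours 5 minutes leg 2 → 2:56 AM UTC (Aug 18).
Add 4 hours 15 minutes layover in Lord Howe Island → 7:11 AM UTC.
Add 8 hours 35 minutes leg 3 → 3:46 PM UTC.
Add 6 hours and 22 minutes layover in Bangkok → 10:08 PM UTC.
Add 3 hours 29 minutes leg 4 → 1:37 AM UTC (Aug 19).
Kathmandu is UTC+5:45, so local arrival = 1:37 AM + 5:45 = 7:22 AM on Aug 19.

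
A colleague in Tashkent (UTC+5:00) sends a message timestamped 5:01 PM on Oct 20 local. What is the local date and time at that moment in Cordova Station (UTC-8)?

Cordova Station is 13:00 behind Tashkent.
Shift by the zone difference: 5:01 PM − 13:00 = 4:01 AM on Oct 20 in Cordova Station.

4:01 AM on October 20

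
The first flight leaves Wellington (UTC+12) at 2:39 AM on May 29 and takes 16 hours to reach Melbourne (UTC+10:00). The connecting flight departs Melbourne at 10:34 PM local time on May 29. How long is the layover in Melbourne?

Convert departure to UTC: 2:39 AM − 12:00 = 2:39 PM UTC on May 28.
Add 16 hours flight time → 6:39 AM UTC (May 29).
Melbourne is UTC+10:00, so local arrival = 6:39 AM + 10:00 = 4:39 PM on May 29.
Layover = 10:34 PM − 4:39 PM = 5 hours 55 minutes.

5 hours 55 minutes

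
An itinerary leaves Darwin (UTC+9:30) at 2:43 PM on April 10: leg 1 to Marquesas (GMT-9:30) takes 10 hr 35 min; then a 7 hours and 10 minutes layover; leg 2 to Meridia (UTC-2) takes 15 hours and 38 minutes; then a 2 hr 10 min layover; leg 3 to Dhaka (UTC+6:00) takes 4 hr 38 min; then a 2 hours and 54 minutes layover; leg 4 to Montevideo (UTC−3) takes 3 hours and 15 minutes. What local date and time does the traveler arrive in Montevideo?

Convert departure to UTC: 2:43 PM − 9:30 = 5:13 AM UTC on Apr 10.
Add 10 hours and 35 minutes leg 1 → 3:48 PM UTC.
Add 7 hours 10 minutes layover in Marquesas → 10:58 PM UTC.
Add 15 hours and 38 minutes leg 2 → 2:36 PM UTC (Apr 11).
Add 2 hours 10 minutes layover in Meridia → 4:46 PM UTC.
Add 4 hours and 38 minutes leg 3 → 9:24 PM UTC.
Add 2 hours and 54 minutes layover in Dhaka → 12:18 AM UTC (Apr 12).
Add 3 hours and 15 minutes leg 4 → 3:33 AM UTC.
Montevideo is UTC−3:00, so local arrival = 3:33 AM − 3:00 = 12:33 AM on Apr 12.

12:33 AM on April 12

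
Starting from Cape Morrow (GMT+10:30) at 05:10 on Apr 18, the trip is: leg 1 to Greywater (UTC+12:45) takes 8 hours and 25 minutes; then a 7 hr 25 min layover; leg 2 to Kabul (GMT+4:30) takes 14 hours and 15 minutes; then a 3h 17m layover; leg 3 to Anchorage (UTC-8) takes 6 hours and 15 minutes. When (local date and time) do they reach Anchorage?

02:17 on April 19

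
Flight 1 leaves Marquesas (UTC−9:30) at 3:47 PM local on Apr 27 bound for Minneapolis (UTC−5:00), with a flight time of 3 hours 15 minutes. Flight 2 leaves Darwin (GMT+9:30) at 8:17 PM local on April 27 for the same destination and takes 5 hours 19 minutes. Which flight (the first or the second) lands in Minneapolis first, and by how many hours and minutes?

the second, by 12 hours 26 minutes

Flight 1 in UTC: 3:47 PM + 9:30 = 1:17 AM on Apr 28.
+3 hours and 15 minutes → arrive 4:32 AM UTC on Apr 28.
Flight 2 in UTC: 8:17 PM − 9:30 = 10:47 AM on Apr 27.
+5 hours 19 minutes → arrive 4:06 PM UTC on Apr 27.
Flight 2 lands earlier by 12 hours 26 minutes.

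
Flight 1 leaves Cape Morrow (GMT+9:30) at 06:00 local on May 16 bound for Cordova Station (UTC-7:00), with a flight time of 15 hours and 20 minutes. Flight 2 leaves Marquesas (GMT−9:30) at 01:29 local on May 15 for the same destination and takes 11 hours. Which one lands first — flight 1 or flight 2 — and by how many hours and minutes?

Flight 1 in UTC: 06:00 − 9:30 = 20:30 on May 15.
+15 hours and 20 minutes → arrive 11:50 UTC on May 16.
Flight 2 in UTC: 01:29 + 9:30 = 10:59 on May 15.
+11 hours → arrive 21:59 UTC on May 15.
Flight 2 lands earlier by 13 hours 51 minutes.

the second, by 13 hours 51 minutes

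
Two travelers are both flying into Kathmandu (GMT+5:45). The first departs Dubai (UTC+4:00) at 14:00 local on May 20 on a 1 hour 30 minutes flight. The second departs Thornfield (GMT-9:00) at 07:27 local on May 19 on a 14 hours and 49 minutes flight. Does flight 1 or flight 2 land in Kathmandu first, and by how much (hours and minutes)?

the second, by 4 hours 14 minutes

Flight 1 in UTC: 14:00 − 4:00 = 10:00 on May 20.
+1 hour and 30 minutes → arrive 11:30 UTC on May 20.
Flight 2 in UTC: 07:27 + 9:00 = 16:27 on May 19.
+14 hours and 49 minutes → arrive 07:16 UTC on May 20.
Flight 2 lands earlier by 4 hours 14 minutes.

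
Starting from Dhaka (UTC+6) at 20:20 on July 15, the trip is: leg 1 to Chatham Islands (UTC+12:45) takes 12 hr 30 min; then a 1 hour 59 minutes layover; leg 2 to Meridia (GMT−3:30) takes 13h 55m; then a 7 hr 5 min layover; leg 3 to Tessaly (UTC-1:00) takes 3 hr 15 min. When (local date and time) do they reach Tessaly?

04:04 on Jul 17

Convert departure to UTC: 20:20 − 6:00 = 14:20 UTC on Jul 15.
Add 12 hours and 30 minutes leg 1 → 02:50 UTC (Jul 16).
Add 1 hour and 59 minutes layover in Chatham Islands → 04:49 UTC.
Add 13 hours and 55 minutes leg 2 → 18:44 UTC.
Add 7 hours 5 minutes layover in Meridia → 01:49 UTC (Jul 17).
Add 3 hours 15 minutes leg 3 → 05:04 UTC.
Tessaly is UTC−1:00, so local arrival = 05:04 − 1:00 = 04:04 on Jul 17.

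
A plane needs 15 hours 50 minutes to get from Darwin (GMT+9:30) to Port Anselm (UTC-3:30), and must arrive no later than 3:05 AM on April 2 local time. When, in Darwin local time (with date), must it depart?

12:15 AM on Apr 2

Target arrival in UTC: 3:05 AM + 3:30 = 6:35 AM on Apr 2.
Subtract 15 hours and 50 minutes → departure 2:45 PM UTC on Apr 1.
Darwin is UTC+9:30: 2:45 PM + 9:30 = 12:15 AM on Apr 2.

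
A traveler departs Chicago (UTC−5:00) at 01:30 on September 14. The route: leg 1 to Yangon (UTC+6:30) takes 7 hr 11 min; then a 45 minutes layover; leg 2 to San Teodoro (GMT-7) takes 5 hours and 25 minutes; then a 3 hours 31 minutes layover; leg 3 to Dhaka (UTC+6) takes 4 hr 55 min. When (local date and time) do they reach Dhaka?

10:17 on September 15

Convert departure to UTC: 01:30 + 5:00 = 06:30 UTC on Sep 14.
Add 7 hours 11 minutes leg 1 → 13:41 UTC.
Add 45 minutes layover in Yangon → 14:26 UTC.
Add 5 hours 25 minutes leg 2 → 19:51 UTC.
Add 3 hours 31 minutes layover in San Teodoro → 23:22 UTC.
Add 4 hours 55 minutes leg 3 → 04:17 UTC (Sep 15).
Dhaka is UTC+6:00, so local arrival = 04:17 + 6:00 = 10:17 on Sep 15.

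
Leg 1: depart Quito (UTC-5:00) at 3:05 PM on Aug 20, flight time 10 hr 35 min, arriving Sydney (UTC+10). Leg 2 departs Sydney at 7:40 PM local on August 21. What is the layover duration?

Convert departure to UTC: 3:05 PM + 5:00 = 8:05 PM UTC on Aug 20.
Add 10 hours and 35 minutes flight time → 6:40 AM UTC (Aug 21).
Sydney is UTC+10:00, so local arrival = 6:40 AM + 10:00 = 4:40 PM on Aug 21.
Layover = 7:40 PM − 4:40 PM = 3 hours.

3 hours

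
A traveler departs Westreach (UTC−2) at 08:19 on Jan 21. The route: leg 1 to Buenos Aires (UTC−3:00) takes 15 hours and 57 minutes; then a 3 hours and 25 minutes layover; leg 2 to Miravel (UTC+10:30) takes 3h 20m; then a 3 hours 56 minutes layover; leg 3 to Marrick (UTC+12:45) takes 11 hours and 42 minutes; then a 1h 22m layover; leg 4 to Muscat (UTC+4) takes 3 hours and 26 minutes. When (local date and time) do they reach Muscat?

Convert departure to UTC: 08:19 + 2:00 = 10:19 UTC on Jan 21.
Add 15 hours 57 minutes leg 1 → 02:16 UTC (Jan 22).
Add 3 hours and 25 minutes layover in Buenos Aires → 05:41 UTC.
Add 3 hours and 20 minutes leg 2 → 09:01 UTC.
Add 3 hours and 56 minutes layover in Miravel → 12:57 UTC.
Add 11 hours 42 minutes leg 3 → 00:39 UTC (Jan 23).
Add 1 hour 22 minutes layover in Marrick → 02:01 UTC.
Add 3 hours 26 minutes leg 4 → 05:27 UTC.
Muscat is UTC+4:00, so local arrival = 05:27 + 4:00 = 09:27 on Jan 23.

09:27 on Jan 23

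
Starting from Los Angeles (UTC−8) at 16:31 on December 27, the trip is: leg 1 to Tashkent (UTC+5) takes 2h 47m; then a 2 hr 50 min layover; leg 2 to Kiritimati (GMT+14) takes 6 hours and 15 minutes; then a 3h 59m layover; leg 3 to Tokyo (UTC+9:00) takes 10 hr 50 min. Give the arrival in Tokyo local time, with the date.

12:12 on December 29

Convert departure to UTC: 16:31 + 8:00 = 00:31 UTC on Dec 28.
Add 2 hours and 47 minutes leg 1 → 03:18 UTC.
Add 2 hours and 50 minutes layover in Tashkent → 06:08 UTC.
Add 6 hours and 15 minutes leg 2 → 12:23 UTC.
Add 3 hours and 59 minutes layover in Kiritimati → 16:22 UTC.
Add 10 hours and 50 minutes leg 3 → 03:12 UTC (Dec 29).
Tokyo is UTC+9:00, so local arrival = 03:12 + 9:00 = 12:12 on Dec 29.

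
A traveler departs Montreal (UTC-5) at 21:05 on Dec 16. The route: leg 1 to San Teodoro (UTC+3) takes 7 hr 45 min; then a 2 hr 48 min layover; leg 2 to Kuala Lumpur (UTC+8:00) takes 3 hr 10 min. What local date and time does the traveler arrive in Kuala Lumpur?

23:48 on December 17

Convert departure to UTC: 21:05 + 5:00 = 02:05 UTC on Dec 17.
Add 7 hours 45 minutes leg 1 → 09:50 UTC.
Add 2 hours 48 minutes layover in San Teodoro → 12:38 UTC.
Add 3 hours 10 minutes leg 2 → 15:48 UTC.
Kuala Lumpur is UTC+8:00, so local arrival = 15:48 + 8:00 = 23:48 on Dec 17.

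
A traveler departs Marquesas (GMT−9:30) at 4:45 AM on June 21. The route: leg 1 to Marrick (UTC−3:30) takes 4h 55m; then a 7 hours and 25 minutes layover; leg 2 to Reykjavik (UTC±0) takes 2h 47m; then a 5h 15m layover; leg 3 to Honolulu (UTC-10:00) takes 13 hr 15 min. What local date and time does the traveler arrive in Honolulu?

1:52 PM on Jun 22

Convert departure to UTC: 4:45 AM + 9:30 = 2:15 PM UTC on Jun 21.
Add 4 hours 55 minutes leg 1 → 7:10 PM UTC.
Add 7 hours and 25 minutes layover in Marrick → 2:35 AM UTC (Jun 22).
Add 2 hours 47 minutes leg 2 → 5:22 AM UTC.
Add 5 hours 15 minutes layover in Reykjavik → 10:37 AM UTC.
Add 13 hours and 15 minutes leg 3 → 11:52 PM UTC.
Honolulu is UTC−10:00, so local arrival = 11:52 PM − 10:00 = 1:52 PM on Jun 22.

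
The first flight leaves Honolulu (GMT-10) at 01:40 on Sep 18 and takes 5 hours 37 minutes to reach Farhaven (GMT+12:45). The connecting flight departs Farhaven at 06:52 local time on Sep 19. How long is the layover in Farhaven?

Convert departure to UTC: 01:40 + 10:00 = 11:40 UTC on Sep 18.
Add 5 hours 37 minutes flight time → 17:17 UTC.
Farhaven is UTC+12:45, so local arrival = 17:17 + 12:45 = 06:02 on Sep 19.
Layover = 06:52 − 06:02 = 50 minutes.

50 minutes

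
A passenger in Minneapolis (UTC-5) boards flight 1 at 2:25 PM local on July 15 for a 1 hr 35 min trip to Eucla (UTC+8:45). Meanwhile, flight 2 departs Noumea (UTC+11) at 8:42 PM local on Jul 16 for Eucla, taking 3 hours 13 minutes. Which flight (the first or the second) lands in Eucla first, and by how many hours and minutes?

Flight 1 in UTC: 2:25 PM + 5:00 = 7:25 PM on Jul 15.
+1 hour 35 minutes → arrive 9:00 PM UTC on Jul 15.
Flight 2 in UTC: 8:42 PM − 11:00 = 9:42 AM on Jul 16.
+3 hours 13 minutes → arrive 12:55 PM UTC on Jul 16.
Flight 1 lands earlier by 15 hours 55 minutes.

the first, by 15 hours 55 minutes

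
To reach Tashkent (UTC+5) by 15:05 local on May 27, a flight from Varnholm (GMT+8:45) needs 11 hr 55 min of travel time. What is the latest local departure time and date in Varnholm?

Target arrival in UTC: 15:05 − 5:00 = 10:05 on May 27.
Subtract 11 hours and 55 minutes → departure 22:10 UTC on May 26.
Varnholm is UTC+8:45: 22:10 + 8:45 = 06:55 on May 27.

06:55 on May 27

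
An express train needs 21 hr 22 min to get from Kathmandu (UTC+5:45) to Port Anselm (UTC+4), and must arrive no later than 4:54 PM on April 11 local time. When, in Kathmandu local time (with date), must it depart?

9:17 PM on April 10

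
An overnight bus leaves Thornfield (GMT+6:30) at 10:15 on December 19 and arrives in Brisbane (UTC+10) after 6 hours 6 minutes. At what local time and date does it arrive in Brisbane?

Brisbane is 3:30 ahead of Thornfield.
After 6 hours and 6 minutes it is 16:21 in Thornfield.
Shift by the zone difference: 16:21 + 3:30 = 19:51 on Dec 19 in Brisbane.

19:51 on Dec 19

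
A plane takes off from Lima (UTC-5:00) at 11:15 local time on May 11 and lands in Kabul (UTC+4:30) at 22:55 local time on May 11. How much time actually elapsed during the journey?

Kabul is 9:30 ahead of Lima.
Clock-face elapsed time (ignoring zones) is 11 hours 40 minutes.
Actual elapsed = 11 hours 40 minutes − 9:30 = 2 hours 10 minutes.

2 hours 10 minutes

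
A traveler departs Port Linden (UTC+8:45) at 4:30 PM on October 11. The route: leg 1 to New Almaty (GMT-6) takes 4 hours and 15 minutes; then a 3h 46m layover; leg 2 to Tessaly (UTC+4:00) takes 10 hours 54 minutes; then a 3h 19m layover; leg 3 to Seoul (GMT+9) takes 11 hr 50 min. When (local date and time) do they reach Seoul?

2:49 AM on Oct 13

Convert departure to UTC: 4:30 PM − 8:45 = 7:45 AM UTC on Oct 11.
Add 4 hours and 15 minutes leg 1 → 12:00 PM UTC.
Add 3 hours 46 minutes layover in New Almaty → 3:46 PM UTC.
Add 10 hours 54 minutes leg 2 → 2:40 AM UTC (Oct 12).
Add 3 hours and 19 minutes layover in Tessaly → 5:59 AM UTC.
Add 11 hours and 50 minutes leg 3 → 5:49 PM UTC.
Seoul is UTC+9:00, so local arrival = 5:49 PM + 9:00 = 2:49 AM on Oct 13.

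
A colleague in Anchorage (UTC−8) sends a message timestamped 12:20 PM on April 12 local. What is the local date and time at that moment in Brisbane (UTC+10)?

6:20 AM on April 13

Brisbane is 18:00 ahead of Anchorage.
Shift by the zone difference: 12:20 PM + 18:00 = 6:20 AM on Apr 13 in Brisbane.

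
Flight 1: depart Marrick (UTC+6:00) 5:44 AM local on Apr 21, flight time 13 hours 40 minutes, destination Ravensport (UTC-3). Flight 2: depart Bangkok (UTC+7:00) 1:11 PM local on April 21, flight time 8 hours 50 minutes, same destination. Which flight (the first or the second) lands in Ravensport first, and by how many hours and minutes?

Flight 1 in UTC: 5:44 AM − 6:00 = 11:44 PM on Apr 20.
+13 hours 40 minutes → arrive 1:24 PM UTC on Apr 21.
Flight 2 in UTC: 1:11 PM − 7:00 = 6:11 AM on Apr 21.
+8 hours and 50 minutes → arrive 3:01 PM UTC on Apr 21.
Flight 1 lands earlier by 1 hour 37 minutes.

the first, by 1 hour 37 minutes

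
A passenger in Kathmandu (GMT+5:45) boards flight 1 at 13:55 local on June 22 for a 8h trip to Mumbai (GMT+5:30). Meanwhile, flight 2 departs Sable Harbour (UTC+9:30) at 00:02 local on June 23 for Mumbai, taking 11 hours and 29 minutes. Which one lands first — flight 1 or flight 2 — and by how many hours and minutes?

the first, by 9 hours 51 minutes

Flight 1 in UTC: 13:55 − 5:45 = 08:10 on Jun 22.
+8 hours → arrive 16:10 UTC on Jun 22.
Flight 2 in UTC: 00:02 − 9:30 = 14:32 on Jun 22.
+11 hours 29 minutes → arrive 02:01 UTC on Jun 23.
Flight 1 lands earlier by 9 hours 51 minutes.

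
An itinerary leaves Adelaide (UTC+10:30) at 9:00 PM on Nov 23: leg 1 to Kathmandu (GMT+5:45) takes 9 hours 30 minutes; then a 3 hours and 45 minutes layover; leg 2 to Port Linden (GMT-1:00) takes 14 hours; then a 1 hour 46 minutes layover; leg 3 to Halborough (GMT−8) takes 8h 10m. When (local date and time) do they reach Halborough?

Convert departure to UTC: 9:00 PM − 10:30 = 10:30 AM UTC on Nov 23.
Add 9 hours 30 minutes leg 1 → 8:00 PM UTC.
Add 3 hours 45 minutes layover in Kathmandu → 11:45 PM UTC.
Add 14 hours leg 2 → 1:45 PM UTC (Nov 24).
Add 1 hour 46 minutes layover in Port Linden → 3:31 PM UTC.
Add 8 hours and 10 minutes leg 3 → 11:41 PM UTC.
Halborough is UTC−8:00, so local arrival = 11:41 PM − 8:00 = 3:41 PM on Nov 24.

3:41 PM on November 24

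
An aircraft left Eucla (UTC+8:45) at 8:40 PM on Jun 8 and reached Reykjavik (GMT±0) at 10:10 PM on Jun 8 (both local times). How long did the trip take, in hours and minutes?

10 hours 15 minutes

Departure in UTC: 8:40 PM − 8:45 = 11:55 AM on Jun 8.
Arrival is already UTC: 10:10 PM on Jun 8.
Elapsed = 10:10 PM − 11:55 AM = 10 hours 15 minutes.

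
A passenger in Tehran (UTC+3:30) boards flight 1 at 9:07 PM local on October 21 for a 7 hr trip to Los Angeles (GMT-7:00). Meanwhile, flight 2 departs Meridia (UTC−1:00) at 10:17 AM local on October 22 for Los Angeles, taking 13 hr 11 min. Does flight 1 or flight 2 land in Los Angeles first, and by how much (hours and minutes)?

Flight 1 in UTC: 9:07 PM − 3:30 = 5:37 PM on Oct 21.
+7 hours → arrive 12:37 AM UTC on Oct 22.
Flight 2 in UTC: 10:17 AM + 1:00 = 11:17 AM on Oct 22.
+13 hours and 11 minutes → arrive 12:28 AM UTC on Oct 23.
Flight 1 lands earlier by 23 hours 51 minutes.

the first, by 23 hours 51 minutes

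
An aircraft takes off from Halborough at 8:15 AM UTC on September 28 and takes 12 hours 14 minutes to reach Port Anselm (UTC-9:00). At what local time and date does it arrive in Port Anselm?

11:29 AM on September 28

Departure is given in UTC: 8:15 AM on Sep 28.
Add 12 hours and 14 minutes → 8:29 PM UTC.
Port Anselm is UTC−9:00: 8:29 PM − 9:00 = 11:29 AM on Sep 28.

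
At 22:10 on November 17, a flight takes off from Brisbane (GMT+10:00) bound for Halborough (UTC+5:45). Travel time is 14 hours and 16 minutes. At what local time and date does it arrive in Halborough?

08:11 on November 18

Convert departure to UTC: 22:10 − 10:00 = 12:10 UTC on Nov 17.
Add 14 hours and 16 minutes travel time → 02:26 UTC (Nov 18).
Halborough is UTC+5:45, so local arrival = 02:26 + 5:45 = 08:11 on Nov 18.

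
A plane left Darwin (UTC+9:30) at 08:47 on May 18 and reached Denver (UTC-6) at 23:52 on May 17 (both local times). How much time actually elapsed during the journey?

6 hours 35 minutes

Departure in UTC: 08:47 − 9:30 = 23:17 on May 17.
Arrival in UTC: 23:52 + 6:00 = 05:52 on May 18.
Elapsed = 05:52 − 23:17 (+1 day) = 6 hours 35 minutes.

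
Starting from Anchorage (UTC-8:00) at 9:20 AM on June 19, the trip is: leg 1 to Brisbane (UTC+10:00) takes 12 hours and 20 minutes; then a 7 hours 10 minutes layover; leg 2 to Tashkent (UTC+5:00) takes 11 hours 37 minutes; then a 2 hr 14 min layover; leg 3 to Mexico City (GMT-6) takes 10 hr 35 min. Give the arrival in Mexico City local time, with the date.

Convert departure to UTC: 9:20 AM + 8:00 = 5:20 PM UTC on Jun 19.
Add 12 hours 20 minutes leg 1 → 5:40 AM UTC (Jun 20).
Add 7 hours 10 minutes layover in Brisbane → 12:50 PM UTC.
Add 11 hours 37 minutes leg 2 → 12:27 AM UTC (Jun 21).
Add 2 hours and 14 minutes layover in Tashkent → 2:41 AM UTC.
Add 10 hours and 35 minutes leg 3 → 1:16 PM UTC.
Mexico City is UTC−6:00, so local arrival = 1:16 PM − 6:00 = 7:16 AM on Jun 21.

7:16 AM on June 21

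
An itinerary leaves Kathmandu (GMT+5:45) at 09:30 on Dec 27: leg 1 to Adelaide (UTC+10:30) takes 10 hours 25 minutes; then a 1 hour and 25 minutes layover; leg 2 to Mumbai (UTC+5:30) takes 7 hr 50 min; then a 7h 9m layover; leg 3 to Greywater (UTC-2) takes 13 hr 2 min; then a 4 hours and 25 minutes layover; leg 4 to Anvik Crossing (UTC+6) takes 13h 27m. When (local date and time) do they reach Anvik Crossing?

Convert departure to UTC: 09:30 − 5:45 = 03:45 UTC on Dec 27.
Add 10 hours and 25 minutes leg 1 → 14:10 UTC.
Add 1 hour and 25 minutes layover in Adelaide → 15:35 UTC.
Add 7 hours 50 minutes leg 2 → 23:25 UTC.
Add 7 hours and 9 minutes layover in Mumbai → 06:34 UTC (Dec 28).
Add 13 hours and 2 minutes leg 3 → 19:36 UTC.
Add 4 hours and 25 minutes layover in Greywater → 00:01 UTC (Dec 29).
Add 13 hours 27 minutes leg 4 → 13:28 UTC.
Anvik Crossing is UTC+6:00, so local arrival = 13:28 + 6:00 = 19:28 on Dec 29.

19:28 on Dec 29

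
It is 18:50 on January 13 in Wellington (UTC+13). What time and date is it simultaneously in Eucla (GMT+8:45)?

14:35 on January 13

In UTC: 18:50 − 13:00 = 05:50 on Jan 13.
Eucla is UTC+8:45: 05:50 + 8:45 = 14:35 on Jan 13.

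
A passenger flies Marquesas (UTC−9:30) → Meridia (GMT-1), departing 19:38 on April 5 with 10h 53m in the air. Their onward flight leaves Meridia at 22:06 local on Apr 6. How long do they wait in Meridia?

7 hours 5 minutes

Convert departure to UTC: 19:38 + 9:30 = 05:08 UTC on Apr 6.
Add 10 hours and 53 minutes flight time → 16:01 UTC.
Meridia is UTC−1:00, so local arrival = 16:01 − 1:00 = 15:01 on Apr 6.
Layover = 22:06 − 15:01 = 7 hours 5 minutes.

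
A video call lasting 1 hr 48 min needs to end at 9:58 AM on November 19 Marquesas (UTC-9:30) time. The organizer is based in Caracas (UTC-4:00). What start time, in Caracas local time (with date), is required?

Target end time in UTC: 9:58 AM + 9:30 = 7:28 PM on Nov 19.
Subtract 1 hour 48 minutes → start 5:40 PM UTC on Nov 19.
Caracas is UTC−4:00: 5:40 PM − 4:00 = 1:40 PM on Nov 19.

1:40 PM on November 19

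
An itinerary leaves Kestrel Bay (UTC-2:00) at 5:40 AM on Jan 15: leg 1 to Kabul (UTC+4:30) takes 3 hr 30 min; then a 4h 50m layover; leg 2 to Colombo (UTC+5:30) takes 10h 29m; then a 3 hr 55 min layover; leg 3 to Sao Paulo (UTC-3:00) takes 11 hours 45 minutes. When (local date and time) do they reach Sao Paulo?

3:09 PM on January 16

Convert departure to UTC: 5:40 AM + 2:00 = 7:40 AM UTC on Jan 15.
Add 3 hours 30 minutes leg 1 → 11:10 AM UTC.
Add 4 hours and 50 minutes layover in Kabul → 4:00 PM UTC.
Add 10 hours and 29 minutes leg 2 → 2:29 AM UTC (Jan 16).
Add 3 hours 55 minutes layover in Colombo → 6:24 AM UTC.
Add 11 hours and 45 minutes leg 3 → 6:09 PM UTC.
Sao Paulo is UTC−3:00, so local arrival = 6:09 PM − 3:00 = 3:09 PM on Jan 16.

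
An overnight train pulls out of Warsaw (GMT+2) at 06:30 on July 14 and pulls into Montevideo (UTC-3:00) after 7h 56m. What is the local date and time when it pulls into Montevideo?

09:26 on Jul 14

Convert departure to UTC: 06:30 − 2:00 = 04:30 UTC on Jul 14.
Add 7 hours 56 minutes travel time → 12:26 UTC.
Montevideo is UTC−3:00, so local arrival = 12:26 − 3:00 = 09:26 on Jul 14.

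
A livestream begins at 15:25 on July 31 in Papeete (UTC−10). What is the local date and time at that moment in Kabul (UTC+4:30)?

05:55 on Aug 1

In UTC: 15:25 + 10:00 = 01:25 on Aug 1.
Kabul is UTC+4:30: 01:25 + 4:30 = 05:55 on Aug 1.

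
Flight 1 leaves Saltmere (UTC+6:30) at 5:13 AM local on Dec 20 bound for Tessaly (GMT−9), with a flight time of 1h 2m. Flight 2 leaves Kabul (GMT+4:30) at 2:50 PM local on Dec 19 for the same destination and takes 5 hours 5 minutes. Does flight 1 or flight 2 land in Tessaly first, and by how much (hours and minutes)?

the second, by 8 hours 20 minutes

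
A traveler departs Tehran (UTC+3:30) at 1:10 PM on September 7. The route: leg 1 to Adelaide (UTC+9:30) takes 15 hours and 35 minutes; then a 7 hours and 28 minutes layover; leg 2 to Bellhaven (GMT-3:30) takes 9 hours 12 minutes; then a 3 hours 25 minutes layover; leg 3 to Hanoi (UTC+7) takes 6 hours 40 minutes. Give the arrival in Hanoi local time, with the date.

Convert departure to UTC: 1:10 PM − 3:30 = 9:40 AM UTC on Sep 7.
Add 15 hours 35 minutes leg 1 → 1:15 AM UTC (Sep 8).
Add 7 hours and 28 minutes layover in Adelaide → 8:43 AM UTC.
Add 9 hours 12 minutes leg 2 → 5:55 PM UTC.
Add 3 hours and 25 minutes layover in Bellhaven → 9:20 PM UTC.
Add 6 hours and 40 minutes leg 3 → 4:00 AM UTC (Sep 9).
Hanoi is UTC+7:00, so local arrival = 4:00 AM + 7:00 = 11:00 AM on Sep 9.

11:00 AM on September 9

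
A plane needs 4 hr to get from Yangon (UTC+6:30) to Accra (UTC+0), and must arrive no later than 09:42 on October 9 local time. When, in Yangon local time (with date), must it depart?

12:12 on October 9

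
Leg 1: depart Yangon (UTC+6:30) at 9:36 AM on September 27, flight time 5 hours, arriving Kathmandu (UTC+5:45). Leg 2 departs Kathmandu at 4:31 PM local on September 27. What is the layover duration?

Convert departure to UTC: 9:36 AM − 6:30 = 3:06 AM UTC on Sep 27.
Add 5 hours flight time → 8:06 AM UTC.
Kathmandu is UTC+5:45, so local arrival = 8:06 AM + 5:45 = 1:51 PM on Sep 27.
Layover = 4:31 PM − 1:51 PM = 2 hours 40 minutes.

2 hours 40 minutes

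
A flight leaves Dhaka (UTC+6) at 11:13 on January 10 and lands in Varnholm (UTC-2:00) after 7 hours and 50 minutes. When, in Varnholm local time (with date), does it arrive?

11:03 on January 10

Convert departure to UTC: 11:13 − 6:00 = 05:13 UTC on Jan 10.
Add 7 hours 50 minutes travel time → 13:03 UTC.
Varnholm is UTC−2:00, so local arrival = 13:03 − 2:00 = 11:03 on Jan 10.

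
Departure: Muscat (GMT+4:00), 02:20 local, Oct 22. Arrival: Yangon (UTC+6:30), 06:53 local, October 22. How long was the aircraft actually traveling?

Yangon is 2:30 ahead of Muscat.
Clock-face elapsed time (ignoring zones) is 4 hours 33 minutes.
Actual elapsed = 4 hours 33 minutes − 2:30 = 2 hours 3 minutes.

2 hours 3 minutes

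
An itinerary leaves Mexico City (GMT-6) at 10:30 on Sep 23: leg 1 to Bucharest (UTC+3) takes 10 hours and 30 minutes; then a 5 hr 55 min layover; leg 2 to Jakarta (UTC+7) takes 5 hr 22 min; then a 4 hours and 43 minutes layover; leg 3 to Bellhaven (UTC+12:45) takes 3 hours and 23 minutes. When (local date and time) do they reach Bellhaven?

11:08 on September 25

Convert departure to UTC: 10:30 + 6:00 = 16:30 UTC on Sep 23.
Add 10 hours and 30 minutes leg 1 → 03:00 UTC (Sep 24).
Add 5 hours 55 minutes layover in Bucharest → 08:55 UTC.
Add 5 hours 22 minutes leg 2 → 14:17 UTC.
Add 4 hours 43 minutes layover in Jakarta → 19:00 UTC.
Add 3 hours 23 minutes leg 3 → 22:23 UTC.
Bellhaven is UTC+12:45, so local arrival = 22:23 + 12:45 = 11:08 on Sep 25.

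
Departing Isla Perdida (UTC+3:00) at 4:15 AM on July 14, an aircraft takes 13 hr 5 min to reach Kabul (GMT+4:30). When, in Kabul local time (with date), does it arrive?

6:50 PM on July 14

Kabul is 1:30 ahead of Isla Perdida.
After 13 hours and 5 minutes it is 5:20 PM in Isla Perdida.
Shift by the zone difference: 5:20 PM + 1:30 = 6:50 PM on Jul 14 in Kabul.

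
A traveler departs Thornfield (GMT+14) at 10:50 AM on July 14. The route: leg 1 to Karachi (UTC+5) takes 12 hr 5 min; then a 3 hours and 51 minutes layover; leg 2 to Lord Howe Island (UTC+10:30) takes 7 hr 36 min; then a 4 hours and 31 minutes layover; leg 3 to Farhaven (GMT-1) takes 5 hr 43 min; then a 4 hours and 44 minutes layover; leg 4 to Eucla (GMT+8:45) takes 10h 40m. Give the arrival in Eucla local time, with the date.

6:45 AM on Jul 16

Convert departure to UTC: 10:50 AM − 14:00 = 8:50 PM UTC on Jul 13.
Add 12 hours and 5 minutes leg 1 → 8:55 AM UTC (Jul 14).
Add 3 hours and 51 minutes layover in Karachi → 12:46 PM UTC.
Add 7 hours and 36 minutes leg 2 → 8:22 PM UTC.
Add 4 hours 31 minutes layover in Lord Howe Island → 12:53 AM UTC (Jul 15).
Add 5 hours and 43 minutes leg 3 → 6:36 AM UTC.
Add 4 hours and 44 minutes layover in Farhaven → 11:20 AM UTC.
Add 10 hours 40 minutes leg 4 → 10:00 PM UTC.
Eucla is UTC+8:45, so local arrival = 10:00 PM + 8:45 = 6:45 AM on Jul 16.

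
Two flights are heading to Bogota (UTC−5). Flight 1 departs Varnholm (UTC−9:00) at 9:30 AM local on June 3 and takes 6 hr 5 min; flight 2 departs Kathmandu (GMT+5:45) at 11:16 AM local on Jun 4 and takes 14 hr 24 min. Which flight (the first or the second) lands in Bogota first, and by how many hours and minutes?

the first, by 19 hours 20 minutes

Flight 1 in UTC: 9:30 AM + 9:00 = 6:30 PM on Jun 3.
+6 hours and 5 minutes → arrive 12:35 AM UTC on Jun 4.
Flight 2 in UTC: 11:16 AM − 5:45 = 5:31 AM on Jun 4.
+14 hours 24 minutes → arrive 7:55 PM UTC on Jun 4.
Flight 1 lands earlier by 19 hours 20 minutes.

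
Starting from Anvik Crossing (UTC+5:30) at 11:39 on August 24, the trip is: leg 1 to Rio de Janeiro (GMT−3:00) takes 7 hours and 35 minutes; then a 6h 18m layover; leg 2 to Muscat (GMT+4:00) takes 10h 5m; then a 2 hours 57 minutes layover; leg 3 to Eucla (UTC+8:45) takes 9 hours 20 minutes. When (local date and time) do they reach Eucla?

03:09 on August 26

Convert departure to UTC: 11:39 − 5:30 = 06:09 UTC on Aug 24.
Add 7 hours and 35 minutes leg 1 → 13:44 UTC.
Add 6 hours 18 minutes layover in Rio de Janeiro → 20:02 UTC.
Add 10 hours 5 minutes leg 2 → 06:07 UTC (Aug 25).
Add 2 hours and 57 minutes layover in Muscat → 09:04 UTC.
Add 9 hours and 20 minutes leg 3 → 18:24 UTC.
Eucla is UTC+8:45, so local arrival = 18:24 + 8:45 = 03:09 on Aug 26.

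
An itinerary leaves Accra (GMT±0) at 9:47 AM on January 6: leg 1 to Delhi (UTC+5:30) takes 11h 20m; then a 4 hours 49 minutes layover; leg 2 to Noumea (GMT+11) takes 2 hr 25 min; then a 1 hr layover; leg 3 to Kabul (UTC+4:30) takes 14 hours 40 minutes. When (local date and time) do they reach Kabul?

12:31 AM on Jan 8

Accra is at UTC+0, so departure is already 9:47 AM UTC on Jan 6.
Add 11 hours 20 minutes leg 1 → 9:07 PM UTC.
Add 4 hours 49 minutes layover in Delhi → 1:56 AM UTC (Jan 7).
Add 2 hours 25 minutes leg 2 → 4:21 AM UTC.
Add 1 hour layover in Noumea → 5:21 AM UTC.
Add 14 hours 40 minutes leg 3 → 8:01 PM UTC.
Kabul is UTC+4:30, so local arrival = 8:01 PM + 4:30 = 12:31 AM on Jan 8.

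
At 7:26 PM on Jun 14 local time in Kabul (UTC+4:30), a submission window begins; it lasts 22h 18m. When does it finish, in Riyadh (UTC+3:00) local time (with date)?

Convert start to UTC: 7:26 PM − 4:30 = 2:56 PM UTC on Jun 14.
Add 22 hours and 18 minutes duration → 1:14 PM UTC (Jun 15).
Riyadh is UTC+3:00, so local end time = 1:14 PM + 3:00 = 4:14 PM on Jun 15.

4:14 PM on June 15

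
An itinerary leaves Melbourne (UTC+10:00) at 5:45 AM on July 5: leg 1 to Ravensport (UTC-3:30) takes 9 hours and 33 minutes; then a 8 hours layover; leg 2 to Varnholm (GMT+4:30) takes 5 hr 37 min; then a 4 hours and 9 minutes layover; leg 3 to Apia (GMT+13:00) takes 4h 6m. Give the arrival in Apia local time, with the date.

4:10 PM on Jul 6

Convert departure to UTC: 5:45 AM − 10:00 = 7:45 PM UTC on Jul 4.
Add 9 hours and 33 minutes leg 1 → 5:18 AM UTC (Jul 5).
Add 8 hours layover in Ravensport → 1:18 PM UTC.
Add 5 hours and 37 minutes leg 2 → 6:55 PM UTC.
Add 4 hours and 9 minutes layover in Varnholm → 11:04 PM UTC.
Add 4 hours and 6 minutes leg 3 → 3:10 AM UTC (Jul 6).
Apia is UTC+13:00, so local arrival = 3:10 AM + 13:00 = 4:10 PM on Jul 6.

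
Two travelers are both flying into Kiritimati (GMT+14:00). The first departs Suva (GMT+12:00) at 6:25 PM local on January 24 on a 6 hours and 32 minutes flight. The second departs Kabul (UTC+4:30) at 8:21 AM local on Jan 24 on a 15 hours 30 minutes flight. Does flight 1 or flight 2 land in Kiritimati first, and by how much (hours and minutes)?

the first, by 6 hours 24 minutes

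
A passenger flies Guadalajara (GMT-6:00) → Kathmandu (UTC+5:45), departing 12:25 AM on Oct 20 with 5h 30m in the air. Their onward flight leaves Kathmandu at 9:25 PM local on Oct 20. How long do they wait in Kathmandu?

3 hours 45 minutes

Convert departure to UTC: 12:25 AM + 6:00 = 6:25 AM UTC on Oct 20.
Add 5 hours and 30 minutes flight time → 11:55 AM UTC.
Kathmandu is UTC+5:45, so local arrival = 11:55 AM + 5:45 = 5:40 PM on Oct 20.
Layover = 9:25 PM − 5:40 PM = 3 hours 45 minutes.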